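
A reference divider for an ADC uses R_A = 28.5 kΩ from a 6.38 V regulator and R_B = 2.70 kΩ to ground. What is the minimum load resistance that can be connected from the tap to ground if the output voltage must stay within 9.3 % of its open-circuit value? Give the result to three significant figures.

R_L(min) ≈ 24.1 kΩ

Output resistance R_th = R_A‖R_B = (28.5 × 2.70)/31.20 = 2.466 kΩ.
The fractional drop is R_th/(R_th + R_L); requiring this ≤ 0.0930 gives R_L ≥ R_th(1/0.0930 − 1) = 2.466 × 9.753 = 24.1 kΩ.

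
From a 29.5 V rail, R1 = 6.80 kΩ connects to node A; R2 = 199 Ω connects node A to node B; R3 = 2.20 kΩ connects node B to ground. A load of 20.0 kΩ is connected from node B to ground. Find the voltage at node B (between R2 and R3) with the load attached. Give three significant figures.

At node B, R3 is in parallel with the load: R3‖R_L = 1982 Ω.
Below node A the resistance is R2 + (R3‖R_L) = 2181 Ω, so V_A = 29.5 × 2181/8981 = 7.164 V.
Then V_B = V_A × (R3‖R_L)/(R2 + R3‖R_L) = 7.164 × 1982/2181 = 6.51 V.

V ≈ 6.51 V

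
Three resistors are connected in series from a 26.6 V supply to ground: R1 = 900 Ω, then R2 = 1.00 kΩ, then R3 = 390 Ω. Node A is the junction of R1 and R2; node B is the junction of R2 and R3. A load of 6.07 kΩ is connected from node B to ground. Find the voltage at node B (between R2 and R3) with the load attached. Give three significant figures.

At node B, R3 is in parallel with the load: R3‖R_L = 366.5 Ω.
Below node A the resistance is R2 + (R3‖R_L) = 1366 Ω, so V_A = 26.6 × 1366/2266 = 16.04 V.
Then V_B = V_A × (R3‖R_L)/(R2 + R3‖R_L) = 16.04 × 366.5/1366 = 4.30 V.

V ≈ 4.30 V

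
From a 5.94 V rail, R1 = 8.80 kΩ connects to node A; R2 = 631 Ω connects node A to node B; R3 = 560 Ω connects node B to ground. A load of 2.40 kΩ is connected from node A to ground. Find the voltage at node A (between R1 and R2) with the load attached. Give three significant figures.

V ≈ 0.493 V

Below node A the series string R2+R3 = 1191 Ω sits in parallel with the 2400 Ω load: 796.0 Ω.
V_A = 5.94 × 796.0/(8800 + 796.0) = 0.493 V.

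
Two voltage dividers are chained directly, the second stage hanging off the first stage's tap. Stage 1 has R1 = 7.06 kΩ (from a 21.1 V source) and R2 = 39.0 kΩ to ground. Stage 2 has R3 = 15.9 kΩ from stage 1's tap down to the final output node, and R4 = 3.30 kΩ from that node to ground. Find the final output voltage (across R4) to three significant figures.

Stage 2 presents R3+R4 = 19.20 kΩ as a load on stage 1's tap.
Stage 1's lower leg becomes R2‖(R3+R4) = 12.87 kΩ, so V_mid = 21.1 × 12.87/19.93 = 13.62 V.
Stage 2 is itself unloaded: V_out = V_mid × R4/(R3+R4) = 13.62 × 3.30/19.20 = 2.34 V.

V_out ≈ 2.34 V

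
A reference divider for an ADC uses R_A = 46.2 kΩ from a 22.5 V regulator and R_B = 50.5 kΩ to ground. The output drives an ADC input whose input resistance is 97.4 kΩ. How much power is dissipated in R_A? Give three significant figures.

Total resistance from the source is R_A + (R_B‖R_L) = 79.46 kΩ, so I = 22.5/79.46 kΩ = 0.2832 mA.
P = I²·R_A = (0.2832 mA)² × 46.2 kΩ = 3.70 mW.

P ≈ 3.70 mW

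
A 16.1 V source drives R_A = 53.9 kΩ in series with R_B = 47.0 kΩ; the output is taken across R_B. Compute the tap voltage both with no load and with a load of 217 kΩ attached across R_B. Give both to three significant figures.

Open-circuit: V = 16.1 × 47.0/(53.9 + 47.0) = 7.50 V.
With the load, R_B becomes R_B‖R_L = 38.63 kΩ, so V = 16.1 × 38.63/92.53 = 6.72 V.

Unloaded: 7.50 V; loaded: 6.72 V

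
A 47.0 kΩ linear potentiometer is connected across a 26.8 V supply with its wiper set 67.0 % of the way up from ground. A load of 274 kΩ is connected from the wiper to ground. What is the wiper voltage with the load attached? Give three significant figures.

The wiper splits the pot into (1−α)R = 15.51 kΩ above and αR = 31.49 kΩ below.
Lower section ‖ load = 28.24 kΩ.
V_wiper = 26.8 × 28.24/(15.51 + 28.24) = 17.3 V.

V ≈ 17.3 V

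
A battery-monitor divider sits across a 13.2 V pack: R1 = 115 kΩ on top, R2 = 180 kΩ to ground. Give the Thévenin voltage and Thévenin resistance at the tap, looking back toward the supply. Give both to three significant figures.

V_th = 8.05 V, R_th = 70.2 kΩ

V_th is the open-circuit tap voltage: 13.2 × 180/(115 + 180) = 8.05 V.
With the supply zeroed, R1 and R2 appear in parallel from the tap: R_th = R1‖R2 = (115 × 180)/295.0 = 70.2 kΩ.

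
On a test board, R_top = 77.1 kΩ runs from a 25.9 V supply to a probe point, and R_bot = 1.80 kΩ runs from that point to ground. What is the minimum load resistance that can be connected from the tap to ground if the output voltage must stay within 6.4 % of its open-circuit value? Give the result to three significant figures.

Output resistance R_th = R_top‖R_bot = (77.1 × 1.80)/78.90 = 1.759 kΩ.
The fractional drop is R_th/(R_th + R_L); requiring this ≤ 0.0640 gives R_L ≥ R_th(1/0.0640 − 1) = 1.759 × 14.62 = 25.7 kΩ.

R_L(min) ≈ 25.7 kΩ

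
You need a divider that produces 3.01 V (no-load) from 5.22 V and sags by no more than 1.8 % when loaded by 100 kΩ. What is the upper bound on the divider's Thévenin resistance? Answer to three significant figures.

R_th ≤ 1.83 kΩ

Loading drop = R_th/(R_th + R_L) ≤ 0.0180, so R_th ≤ R_L · ε/(1−ε) = 100 kΩ × 0.0180/0.9820 = 1.83 kΩ.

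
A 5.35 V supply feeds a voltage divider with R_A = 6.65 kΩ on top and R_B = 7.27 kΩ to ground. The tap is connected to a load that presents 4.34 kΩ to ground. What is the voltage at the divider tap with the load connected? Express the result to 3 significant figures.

The load sits in parallel with R_B: R_B‖R_L = (7.27 × 4.34) / (7.27 + 4.34) = 2.718 kΩ.
V_out = 5.35 × 2.718 / (6.65 + 2.718) = 5.35 × 2.718/9.368 = 1.55 V.

V_out ≈ 1.55 V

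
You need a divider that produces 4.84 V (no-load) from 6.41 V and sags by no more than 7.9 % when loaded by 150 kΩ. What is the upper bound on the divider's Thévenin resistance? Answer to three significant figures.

R_th ≤ 12.9 kΩ

Loading drop = R_th/(R_th + R_L) ≤ 0.0790, so R_th ≤ R_L · ε/(1−ε) = 150 kΩ × 0.0790/0.9210 = 12.9 kΩ.
(Any R1, R2 with R2/(R1+R2) = 0.755 and R1‖R2 ≤ 12.9 kΩ will meet the spec.)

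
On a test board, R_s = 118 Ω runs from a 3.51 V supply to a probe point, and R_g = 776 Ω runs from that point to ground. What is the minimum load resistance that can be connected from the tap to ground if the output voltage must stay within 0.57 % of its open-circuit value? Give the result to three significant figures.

R_L(min) ≈ 17.9 kΩ

Output resistance R_th = R_s‖R_g = (118 × 776)/894.0 = 102.4 Ω.
The fractional drop is R_th/(R_th + R_L); requiring this ≤ 0.00570 gives R_L ≥ R_th(1/0.00570 − 1) = 102.4 × 174.4 = 17.9 kΩ.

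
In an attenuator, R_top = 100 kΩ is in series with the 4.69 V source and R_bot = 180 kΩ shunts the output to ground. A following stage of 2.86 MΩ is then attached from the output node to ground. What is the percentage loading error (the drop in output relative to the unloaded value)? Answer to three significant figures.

2.20 %

The divider's output (Thévenin) resistance is R_top‖R_bot = 64.29 kΩ.
Fractional drop under load = R_th/(R_th + R_L) = 64.29 / (64.29 + 2860) = 0.02198.
So the output falls by 2.20 %.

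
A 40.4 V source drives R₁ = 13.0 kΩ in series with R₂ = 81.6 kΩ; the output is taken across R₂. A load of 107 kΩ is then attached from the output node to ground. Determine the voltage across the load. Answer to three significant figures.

The load sits in parallel with R₂: R₂‖R_L = (81.6 × 107) / (81.6 + 107) = 46.29 kΩ.
V_out = 40.4 × 46.29 / (13.0 + 46.29) = 40.4 × 46.29/59.29 = 31.5 V.

V_out ≈ 31.5 V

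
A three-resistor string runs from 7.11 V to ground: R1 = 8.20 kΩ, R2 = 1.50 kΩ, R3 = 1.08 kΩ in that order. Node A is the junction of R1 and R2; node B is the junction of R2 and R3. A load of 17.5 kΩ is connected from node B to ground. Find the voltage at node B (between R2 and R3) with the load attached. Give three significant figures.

At node B, R3 is in parallel with the load: R3‖R_L = 1.017 kΩ.
Below node A the resistance is R2 + (R3‖R_L) = 2.517 kΩ, so V_A = 7.11 × 2.517/10.72 = 1.670 V.
Then V_B = V_A × (R3‖R_L)/(R2 + R3‖R_L) = 1.670 × 1.017/2.517 = 0.675 V.

V ≈ 0.675 V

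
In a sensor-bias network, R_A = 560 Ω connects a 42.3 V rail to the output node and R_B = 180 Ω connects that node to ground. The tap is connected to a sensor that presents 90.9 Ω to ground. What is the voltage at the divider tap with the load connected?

V_out ≈ 4.12 V

The load sits in parallel with R_B: R_B‖R_L = (180 × 90.9) / (180 + 90.9) = 60.40 Ω.
V_out = 42.3 × 60.40 / (560 + 60.40) = 42.3 × 60.40/620.4 = 4.12 V.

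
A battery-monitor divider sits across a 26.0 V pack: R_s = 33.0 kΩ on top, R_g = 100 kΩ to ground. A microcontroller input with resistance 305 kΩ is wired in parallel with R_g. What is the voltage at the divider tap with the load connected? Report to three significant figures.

The load sits in parallel with R_g: R_g‖R_L = (100 × 305) / (100 + 305) = 75.31 kΩ.
V_out = 26.0 × 75.31 / (33.0 + 75.31) = 26.0 × 75.31/108.3 = 18.1 V.

V_out ≈ 18.1 V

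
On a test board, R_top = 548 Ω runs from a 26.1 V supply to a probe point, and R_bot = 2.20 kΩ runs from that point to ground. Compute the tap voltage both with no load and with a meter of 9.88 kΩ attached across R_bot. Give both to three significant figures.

Unloaded: 20.9 V; loaded: 20.0 V

Open-circuit: V = 26.1 × 2200/(548 + 2200) = 20.9 V.
With the load, R_bot becomes R_bot‖R_L = 1799 Ω, so V = 26.1 × 1799/2347 = 20.0 V.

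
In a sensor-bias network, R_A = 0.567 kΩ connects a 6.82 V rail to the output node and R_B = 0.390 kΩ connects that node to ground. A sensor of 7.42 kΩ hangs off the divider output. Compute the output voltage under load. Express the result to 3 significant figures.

V_out ≈ 2.70 V

The load sits in parallel with R_B: R_B‖R_L = (390 × 7420) / (390 + 7420) = 370.5 Ω.
V_out = 6.82 × 370.5 / (567 + 370.5) = 6.82 × 370.5/937.5 = 2.70 V.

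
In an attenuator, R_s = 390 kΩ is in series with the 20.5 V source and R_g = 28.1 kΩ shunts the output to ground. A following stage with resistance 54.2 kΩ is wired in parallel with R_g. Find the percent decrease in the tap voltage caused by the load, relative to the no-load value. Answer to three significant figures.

32.6 %

Unloaded V = 20.5 × 28.1/418.1 = 1.378 V.
Loaded: R_g‖R_L = 18.51 kΩ, giving V = 20.5 × 18.51/408.5 = 0.9287 V.
Drop = (1.378 − 0.9287) / 1.378 = 32.6 %.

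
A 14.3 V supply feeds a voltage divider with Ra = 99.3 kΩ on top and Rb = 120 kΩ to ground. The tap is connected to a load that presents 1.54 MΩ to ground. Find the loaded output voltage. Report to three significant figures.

The load sits in parallel with Rb: Rb‖R_L = (120 × 1540) / (120 + 1540) = 111.3 kΩ.
V_out = 14.3 × 111.3 / (99.3 + 111.3) = 14.3 × 111.3/210.6 = 7.56 V.
(Unloaded it would have been 7.82 V.)

V_out ≈ 7.56 V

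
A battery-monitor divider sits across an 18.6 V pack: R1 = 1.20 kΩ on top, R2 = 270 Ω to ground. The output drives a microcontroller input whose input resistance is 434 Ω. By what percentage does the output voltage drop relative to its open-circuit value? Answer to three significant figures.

Unloaded V = 18.6 × 270/1470 = 3.416 V.
Loaded: R2‖R_L = 166.4 Ω, giving V = 18.6 × 166.4/1366 = 2.266 V.
Drop = (3.416 − 2.266) / 3.416 = 33.7 %.

33.7 %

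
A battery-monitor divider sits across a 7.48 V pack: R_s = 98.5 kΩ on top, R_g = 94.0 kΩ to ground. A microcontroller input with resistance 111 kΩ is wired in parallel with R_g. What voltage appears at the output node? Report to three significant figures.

The load sits in parallel with R_g: R_g‖R_L = (94.0 × 111) / (94.0 + 111) = 50.90 kΩ.
V_out = 7.48 × 50.90 / (98.5 + 50.90) = 7.48 × 50.90/149.4 = 2.55 V.

V_out ≈ 2.55 V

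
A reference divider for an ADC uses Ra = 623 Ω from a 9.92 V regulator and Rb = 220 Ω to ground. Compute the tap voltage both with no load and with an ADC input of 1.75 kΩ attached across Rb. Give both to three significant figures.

Unloaded: 2.59 V; loaded: 2.37 V

Open-circuit: V = 9.92 × 220/(623 + 220) = 2.59 V.
With the load, Rb becomes Rb‖R_L = 195.4 Ω, so V = 9.92 × 195.4/818.4 = 2.37 V.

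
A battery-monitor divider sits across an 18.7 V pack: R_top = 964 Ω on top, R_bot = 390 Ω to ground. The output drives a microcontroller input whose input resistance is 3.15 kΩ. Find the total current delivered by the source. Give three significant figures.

R_bot‖R_L = 347.0 Ω, so the source sees R_top + R_bot‖R_L = 1311 Ω.
I = 18.7 V / 1311 Ω = 14.3 mA.

I ≈ 14.3 mA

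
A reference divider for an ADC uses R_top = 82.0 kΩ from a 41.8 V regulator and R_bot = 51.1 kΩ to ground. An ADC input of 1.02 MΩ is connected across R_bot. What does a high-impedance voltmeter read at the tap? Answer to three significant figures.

The load sits in parallel with R_bot: R_bot‖R_L = (51.1 × 1020) / (51.1 + 1020) = 48.66 kΩ.
V_out = 41.8 × 48.66 / (82.0 + 48.66) = 41.8 × 48.66/130.7 = 15.6 V.
(Unloaded it would have been 16.0 V.)

V_out ≈ 15.6 V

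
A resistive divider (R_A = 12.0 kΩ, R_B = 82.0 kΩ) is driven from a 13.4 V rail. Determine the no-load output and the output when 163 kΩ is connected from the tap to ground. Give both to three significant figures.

Open-circuit: V = 13.4 × 82.0/(12.0 + 82.0) = 11.7 V.
With the load, R_B becomes R_B‖R_L = 54.56 kΩ, so V = 13.4 × 54.56/66.56 = 11.0 V.

Unloaded: 11.7 V; loaded: 11.0 V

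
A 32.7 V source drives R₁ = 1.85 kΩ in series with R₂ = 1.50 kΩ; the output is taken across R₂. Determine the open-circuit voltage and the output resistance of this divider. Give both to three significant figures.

V_th = 14.6 V, R_th = 828 Ω

V_th is the open-circuit tap voltage: 32.7 × 1.50/(1.85 + 1.50) = 14.6 V.
With the supply zeroed, R₁ and R₂ appear in parallel from the tap: R_th = R₁‖R₂ = (1.85 × 1.50)/3.350 = 828 Ω.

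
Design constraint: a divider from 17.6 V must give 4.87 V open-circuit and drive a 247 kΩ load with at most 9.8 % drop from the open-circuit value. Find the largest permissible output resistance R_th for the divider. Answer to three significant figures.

Loading drop = R_th/(R_th + R_L) ≤ 0.0980, so R_th ≤ R_L · ε/(1−ε) = 247 kΩ × 0.0980/0.9020 = 26.8 kΩ.

R_th ≤ 26.8 kΩ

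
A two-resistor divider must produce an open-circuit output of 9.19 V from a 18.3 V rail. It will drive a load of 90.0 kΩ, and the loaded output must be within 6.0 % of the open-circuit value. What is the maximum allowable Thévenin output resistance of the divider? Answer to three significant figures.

R_th ≤ 5.74 kΩ

Loading drop = R_th/(R_th + R_L) ≤ 0.0600, so R_th ≤ R_L · ε/(1−ε) = 90.0 kΩ × 0.0600/0.9400 = 5.74 kΩ.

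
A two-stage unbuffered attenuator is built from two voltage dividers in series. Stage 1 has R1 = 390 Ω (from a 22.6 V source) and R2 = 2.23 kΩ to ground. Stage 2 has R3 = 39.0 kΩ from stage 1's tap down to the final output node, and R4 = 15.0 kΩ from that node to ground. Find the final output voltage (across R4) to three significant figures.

V_out ≈ 5.31 V

Stage 2 presents R3+R4 = 54000 Ω as a load on stage 1's tap.
Stage 1's lower leg becomes R2‖(R3+R4) = 2142 Ω, so V_mid = 22.6 × 2142/2532 = 19.12 V.
Stage 2 is itself unloaded: V_out = V_mid × R4/(R3+R4) = 19.12 × 15000/54000 = 5.31 V.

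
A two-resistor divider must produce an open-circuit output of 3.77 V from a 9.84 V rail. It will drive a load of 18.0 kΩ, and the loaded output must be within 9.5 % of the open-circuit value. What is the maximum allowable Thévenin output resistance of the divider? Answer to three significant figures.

R_th ≤ 1.89 kΩ

Loading drop = R_th/(R_th + R_L) ≤ 0.0950, so R_th ≤ R_L · ε/(1−ε) = 18.0 kΩ × 0.0950/0.9050 = 1.89 kΩ.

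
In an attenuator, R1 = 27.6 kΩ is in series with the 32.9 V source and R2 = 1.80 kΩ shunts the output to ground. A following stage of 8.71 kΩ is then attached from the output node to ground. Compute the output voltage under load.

The load sits in parallel with R2: R2‖R_L = (1.80 × 8.71) / (1.80 + 8.71) = 1.492 kΩ.
V_out = 32.9 × 1.492 / (27.6 + 1.492) = 32.9 × 1.492/29.09 = 1.69 V.

V_out ≈ 1.69 V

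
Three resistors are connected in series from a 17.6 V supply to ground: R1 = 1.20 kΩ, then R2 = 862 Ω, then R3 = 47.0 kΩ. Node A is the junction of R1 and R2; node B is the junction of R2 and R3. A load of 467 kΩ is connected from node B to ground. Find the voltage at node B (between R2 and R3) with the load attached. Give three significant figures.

At node B, R3 is in parallel with the load: R3‖R_L = 42700 Ω.
Below node A the resistance is R2 + (R3‖R_L) = 43560 Ω, so V_A = 17.6 × 43560/44760 = 17.13 V.
Then V_B = V_A × (R3‖R_L)/(R2 + R3‖R_L) = 17.13 × 42700/43560 = 16.8 V.

V ≈ 16.8 V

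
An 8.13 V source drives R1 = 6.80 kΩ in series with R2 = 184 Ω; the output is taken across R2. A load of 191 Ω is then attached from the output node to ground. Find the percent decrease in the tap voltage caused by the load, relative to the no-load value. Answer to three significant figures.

48.4 %

Unloaded V = 8.13 × 184/6984 = 0.2142 V.
Loaded: R2‖R_L = 93.72 Ω, giving V = 8.13 × 93.72/6894 = 0.1105 V.
Drop = (0.2142 − 0.1105) / 0.2142 = 48.4 %.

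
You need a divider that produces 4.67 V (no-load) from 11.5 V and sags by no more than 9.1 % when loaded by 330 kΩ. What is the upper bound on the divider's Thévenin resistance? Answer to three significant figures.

Loading drop = R_th/(R_th + R_L) ≤ 0.0910, so R_th ≤ R_L · ε/(1−ε) = 330 kΩ × 0.0910/0.9090 = 33.0 kΩ.

R_th ≤ 33.0 kΩ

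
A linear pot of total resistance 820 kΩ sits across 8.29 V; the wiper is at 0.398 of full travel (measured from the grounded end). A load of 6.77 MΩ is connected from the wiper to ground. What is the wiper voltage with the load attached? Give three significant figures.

The wiper splits the pot into (1−α)R = 493.6 kΩ above and αR = 326.4 kΩ below.
Lower section ‖ load = 311.4 kΩ.
V_wiper = 8.29 × 311.4/(493.6 + 311.4) = 3.21 V.

V ≈ 3.21 V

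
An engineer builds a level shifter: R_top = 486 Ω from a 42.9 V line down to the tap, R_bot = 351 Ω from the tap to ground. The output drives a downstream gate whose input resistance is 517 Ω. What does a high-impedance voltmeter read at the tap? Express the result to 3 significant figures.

V_out ≈ 12.9 V

The load sits in parallel with R_bot: R_bot‖R_L = (351 × 517) / (351 + 517) = 209.1 Ω.
V_out = 42.9 × 209.1 / (486 + 209.1) = 42.9 × 209.1/695.1 = 12.9 V.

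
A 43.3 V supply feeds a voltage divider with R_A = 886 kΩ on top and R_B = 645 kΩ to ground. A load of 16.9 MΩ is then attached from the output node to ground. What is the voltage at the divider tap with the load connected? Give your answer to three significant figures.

V_out ≈ 17.8 V

The load sits in parallel with R_B: R_B‖R_L = (645 × 16900) / (645 + 16900) = 621.3 kΩ.
V_out = 43.3 × 621.3 / (886 + 621.3) = 43.3 × 621.3/1507 = 17.8 V.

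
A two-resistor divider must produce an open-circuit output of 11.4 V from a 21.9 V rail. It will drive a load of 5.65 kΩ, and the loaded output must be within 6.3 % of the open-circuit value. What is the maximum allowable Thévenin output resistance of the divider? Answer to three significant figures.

R_th ≤ 380 Ω

Loading drop = R_th/(R_th + R_L) ≤ 0.0630, so R_th ≤ R_L · ε/(1−ε) = 5.65 kΩ × 0.0630/0.9370 = 380 Ω.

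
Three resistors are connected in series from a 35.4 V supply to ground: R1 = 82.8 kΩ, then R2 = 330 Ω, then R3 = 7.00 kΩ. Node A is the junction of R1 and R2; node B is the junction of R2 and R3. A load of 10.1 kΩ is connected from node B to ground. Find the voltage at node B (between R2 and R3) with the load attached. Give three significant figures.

At node B, R3 is in parallel with the load: R3‖R_L = 4135 Ω.
Below node A the resistance is R2 + (R3‖R_L) = 4465 Ω, so V_A = 35.4 × 4465/87260 = 1.811 V.
Then V_B = V_A × (R3‖R_L)/(R2 + R3‖R_L) = 1.811 × 4135/4465 = 1.68 V.

V ≈ 1.68 V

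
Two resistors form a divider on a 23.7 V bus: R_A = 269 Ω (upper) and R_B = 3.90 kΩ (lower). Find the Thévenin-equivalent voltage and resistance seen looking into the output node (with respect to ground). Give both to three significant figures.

V_th = 22.2 V, R_th = 252 Ω

V_th is the open-circuit tap voltage: 23.7 × 3900/(269 + 3900) = 22.2 V.
With the supply zeroed, R_A and R_B appear in parallel from the tap: R_th = R_A‖R_B = (269 × 3900)/4169 = 252 Ω.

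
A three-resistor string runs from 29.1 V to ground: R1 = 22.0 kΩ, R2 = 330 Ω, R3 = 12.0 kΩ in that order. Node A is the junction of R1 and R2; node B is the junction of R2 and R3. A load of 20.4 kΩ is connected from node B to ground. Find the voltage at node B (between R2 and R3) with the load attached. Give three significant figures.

At node B, R3 is in parallel with the load: R3‖R_L = 7556 Ω.
Below node A the resistance is R2 + (R3‖R_L) = 7886 Ω, so V_A = 29.1 × 7886/29890 = 7.678 V.
Then V_B = V_A × (R3‖R_L)/(R2 + R3‖R_L) = 7.678 × 7556/7886 = 7.36 V.

V ≈ 7.36 V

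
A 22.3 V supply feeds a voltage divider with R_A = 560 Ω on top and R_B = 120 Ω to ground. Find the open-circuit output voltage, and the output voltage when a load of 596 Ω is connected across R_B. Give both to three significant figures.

Unloaded: 3.94 V; loaded: 3.38 V

Open-circuit: V = 22.3 × 120/(560 + 120) = 3.94 V.
With the load, R_B becomes R_B‖R_L = 99.89 Ω, so V = 22.3 × 99.89/659.9 = 3.38 V.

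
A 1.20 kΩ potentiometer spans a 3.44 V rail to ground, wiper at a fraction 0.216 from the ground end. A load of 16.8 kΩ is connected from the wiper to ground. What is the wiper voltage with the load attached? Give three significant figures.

V ≈ 0.734 V

The wiper splits the pot into (1−α)R = 940.8 Ω above and αR = 259.2 Ω below.
Lower section ‖ load = 255.3 Ω.
V_wiper = 3.44 × 255.3/(940.8 + 255.3) = 0.734 V.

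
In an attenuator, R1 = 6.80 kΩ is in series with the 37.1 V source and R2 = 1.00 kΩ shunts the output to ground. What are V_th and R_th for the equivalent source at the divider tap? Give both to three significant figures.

V_th = 4.76 V, R_th = 872 Ω

V_th is the open-circuit tap voltage: 37.1 × 1.00/(6.80 + 1.00) = 4.76 V.
With the supply zeroed, R1 and R2 appear in parallel from the tap: R_th = R1‖R2 = (6.80 × 1.00)/7.800 = 872 Ω.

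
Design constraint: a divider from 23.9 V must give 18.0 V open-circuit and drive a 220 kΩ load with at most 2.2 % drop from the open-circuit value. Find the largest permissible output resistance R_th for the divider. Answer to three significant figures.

R_th ≤ 4.95 kΩ

Loading drop = R_th/(R_th + R_L) ≤ 0.0220, so R_th ≤ R_L · ε/(1−ε) = 220 kΩ × 0.0220/0.9780 = 4.95 kΩ.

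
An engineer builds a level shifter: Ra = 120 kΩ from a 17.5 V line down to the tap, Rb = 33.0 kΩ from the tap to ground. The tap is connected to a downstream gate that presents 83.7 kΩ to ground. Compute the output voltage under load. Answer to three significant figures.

The load sits in parallel with Rb: Rb‖R_L = (33.0 × 83.7) / (33.0 + 83.7) = 23.67 kΩ.
V_out = 17.5 × 23.67 / (120 + 23.67) = 17.5 × 23.67/143.7 = 2.88 V.
(Unloaded it would have been 3.77 V.)

V_out ≈ 2.88 V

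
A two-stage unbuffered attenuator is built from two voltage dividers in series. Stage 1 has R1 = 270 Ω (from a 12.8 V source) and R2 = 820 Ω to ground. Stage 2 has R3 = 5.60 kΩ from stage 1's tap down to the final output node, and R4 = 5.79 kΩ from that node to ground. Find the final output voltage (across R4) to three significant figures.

V_out ≈ 4.81 V

Stage 2 presents R3+R4 = 11390 Ω as a load on stage 1's tap.
Stage 1's lower leg becomes R2‖(R3+R4) = 764.9 Ω, so V_mid = 12.8 × 764.9/1035 = 9.461 V.
Stage 2 is itself unloaded: V_out = V_mid × R4/(R3+R4) = 9.461 × 5790/11390 = 4.81 V.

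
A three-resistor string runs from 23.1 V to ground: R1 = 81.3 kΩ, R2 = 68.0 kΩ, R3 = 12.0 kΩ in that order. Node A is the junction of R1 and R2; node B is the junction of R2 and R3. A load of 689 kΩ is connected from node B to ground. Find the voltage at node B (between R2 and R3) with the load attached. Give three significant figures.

At node B, R3 is in parallel with the load: R3‖R_L = 11.79 kΩ.
Below node A the resistance is R2 + (R3‖R_L) = 79.79 kΩ, so V_A = 23.1 × 79.79/161.1 = 11.44 V.
Then V_B = V_A × (R3‖R_L)/(R2 + R3‖R_L) = 11.44 × 11.79/79.79 = 1.69 V.

V ≈ 1.69 V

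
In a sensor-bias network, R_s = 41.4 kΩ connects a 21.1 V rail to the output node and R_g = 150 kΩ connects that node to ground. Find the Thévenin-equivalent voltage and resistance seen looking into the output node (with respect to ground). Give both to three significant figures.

V_th is the open-circuit tap voltage: 21.1 × 150/(41.4 + 150) = 16.5 V.
With the supply zeroed, R_s and R_g appear in parallel from the tap: R_th = R_s‖R_g = (41.4 × 150)/191.4 = 32.4 kΩ.

V_th = 16.5 V, R_th = 32.4 kΩ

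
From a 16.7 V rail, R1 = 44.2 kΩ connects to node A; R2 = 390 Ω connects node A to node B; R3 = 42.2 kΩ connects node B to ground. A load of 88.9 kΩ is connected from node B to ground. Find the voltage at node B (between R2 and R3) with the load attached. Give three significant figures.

V ≈ 6.53 V

At node B, R3 is in parallel with the load: R3‖R_L = 28620 Ω.
Below node A the resistance is R2 + (R3‖R_L) = 29010 Ω, so V_A = 16.7 × 29010/73210 = 6.617 V.
Then V_B = V_A × (R3‖R_L)/(R2 + R3‖R_L) = 6.617 × 28620/29010 = 6.53 V.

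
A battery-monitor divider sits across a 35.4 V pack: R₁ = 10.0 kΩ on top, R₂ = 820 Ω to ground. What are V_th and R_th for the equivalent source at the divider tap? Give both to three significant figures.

V_th is the open-circuit tap voltage: 35.4 × 820/(10000 + 820) = 2.68 V.
With the supply zeroed, R₁ and R₂ appear in parallel from the tap: R_th = R₁‖R₂ = (10000 × 820)/10820 = 758 Ω.

V_th = 2.68 V, R_th = 758 Ω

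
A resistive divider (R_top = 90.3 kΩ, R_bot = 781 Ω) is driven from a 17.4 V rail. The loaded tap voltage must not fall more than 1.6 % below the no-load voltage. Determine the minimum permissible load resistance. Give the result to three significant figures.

Output resistance R_th = R_top‖R_bot = (90300 × 781)/91080 = 774.3 Ω.
The fractional drop is R_th/(R_th + R_L); requiring this ≤ 0.0160 gives R_L ≥ R_th(1/0.0160 − 1) = 774.3 × 61.50 = 47.6 kΩ.

R_L(min) ≈ 47.6 kΩ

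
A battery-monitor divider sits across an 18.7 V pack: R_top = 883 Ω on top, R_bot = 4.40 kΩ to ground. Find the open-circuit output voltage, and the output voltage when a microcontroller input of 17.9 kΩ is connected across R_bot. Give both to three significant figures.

Open-circuit: V = 18.7 × 4400/(883 + 4400) = 15.6 V.
With the load, R_bot becomes R_bot‖R_L = 3532 Ω, so V = 18.7 × 3532/4415 = 15.0 V.

Unloaded: 15.6 V; loaded: 15.0 V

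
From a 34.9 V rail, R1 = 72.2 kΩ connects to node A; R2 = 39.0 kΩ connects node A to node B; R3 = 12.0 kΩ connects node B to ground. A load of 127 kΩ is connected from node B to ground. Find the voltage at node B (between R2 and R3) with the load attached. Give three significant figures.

At node B, R3 is in parallel with the load: R3‖R_L = 10.96 kΩ.
Below node A the resistance is R2 + (R3‖R_L) = 49.96 kΩ, so V_A = 34.9 × 49.96/122.2 = 14.27 V.
Then V_B = V_A × (R3‖R_L)/(R2 + R3‖R_L) = 14.27 × 10.96/49.96 = 3.13 V.

V ≈ 3.13 V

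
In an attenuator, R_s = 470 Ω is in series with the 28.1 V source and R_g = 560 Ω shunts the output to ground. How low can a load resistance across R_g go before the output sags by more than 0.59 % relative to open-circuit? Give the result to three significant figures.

Output resistance R_th = R_s‖R_g = (470 × 560)/1030 = 255.5 Ω.
The fractional drop is R_th/(R_th + R_L); requiring this ≤ 0.00590 gives R_L ≥ R_th(1/0.00590 − 1) = 255.5 × 168.5 = 43.1 kΩ.

R_L(min) ≈ 43.1 kΩ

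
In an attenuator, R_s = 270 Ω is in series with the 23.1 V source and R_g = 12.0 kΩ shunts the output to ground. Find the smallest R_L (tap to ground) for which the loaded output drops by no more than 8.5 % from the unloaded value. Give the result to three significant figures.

Output resistance R_th = R_s‖R_g = (270 × 12000)/12270 = 264.1 Ω.
The fractional drop is R_th/(R_th + R_L); requiring this ≤ 0.0850 gives R_L ≥ R_th(1/0.0850 − 1) = 264.1 × 10.76 = 2.84 kΩ.

R_L(min) ≈ 2.84 kΩ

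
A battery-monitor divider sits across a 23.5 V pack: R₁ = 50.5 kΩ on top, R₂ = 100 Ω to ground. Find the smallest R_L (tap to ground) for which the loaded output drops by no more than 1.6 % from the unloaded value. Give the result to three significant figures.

R_L(min) ≈ 6.14 kΩ

Output resistance R_th = R₁‖R₂ = (50500 × 100)/50600 = 99.80 Ω.
The fractional drop is R_th/(R_th + R_L); requiring this ≤ 0.0160 gives R_L ≥ R_th(1/0.0160 − 1) = 99.80 × 61.50 = 6.14 kΩ.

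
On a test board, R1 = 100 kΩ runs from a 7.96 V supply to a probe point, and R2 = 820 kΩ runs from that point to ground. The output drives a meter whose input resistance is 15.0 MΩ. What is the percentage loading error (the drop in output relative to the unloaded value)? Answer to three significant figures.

The divider's output (Thévenin) resistance is R1‖R2 = 89.13 kΩ.
Fractional drop under load = R_th/(R_th + R_L) = 89.13 / (89.13 + 15000) = 0.005907.
So the output falls by 0.591 %.

0.591 %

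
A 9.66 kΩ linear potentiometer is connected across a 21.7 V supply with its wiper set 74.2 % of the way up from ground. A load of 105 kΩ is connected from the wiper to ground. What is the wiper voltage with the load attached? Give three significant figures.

V ≈ 15.8 V

The wiper splits the pot into (1−α)R = 2.492 kΩ above and αR = 7.168 kΩ below.
Lower section ‖ load = 6.710 kΩ.
V_wiper = 21.7 × 6.710/(2.492 + 6.710) = 15.8 V.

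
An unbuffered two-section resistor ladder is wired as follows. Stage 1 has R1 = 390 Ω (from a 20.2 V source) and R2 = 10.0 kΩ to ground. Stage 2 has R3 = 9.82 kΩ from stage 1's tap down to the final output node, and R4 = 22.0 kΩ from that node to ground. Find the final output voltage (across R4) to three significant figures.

Stage 2 presents R3+R4 = 31820 Ω as a load on stage 1's tap.
Stage 1's lower leg becomes R2‖(R3+R4) = 7609 Ω, so V_mid = 20.2 × 7609/7999 = 19.22 V.
Stage 2 is itself unloaded: V_out = V_mid × R4/(R3+R4) = 19.22 × 22000/31820 = 13.3 V.

V_out ≈ 13.3 V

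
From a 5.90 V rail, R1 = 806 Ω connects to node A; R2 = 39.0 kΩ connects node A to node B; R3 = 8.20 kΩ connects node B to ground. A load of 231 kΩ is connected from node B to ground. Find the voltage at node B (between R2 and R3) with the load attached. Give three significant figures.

At node B, R3 is in parallel with the load: R3‖R_L = 7919 Ω.
Below node A the resistance is R2 + (R3‖R_L) = 46920 Ω, so V_A = 5.90 × 46920/47720 = 5.800 V.
Then V_B = V_A × (R3‖R_L)/(R2 + R3‖R_L) = 5.800 × 7919/46920 = 0.979 V.

V ≈ 0.979 V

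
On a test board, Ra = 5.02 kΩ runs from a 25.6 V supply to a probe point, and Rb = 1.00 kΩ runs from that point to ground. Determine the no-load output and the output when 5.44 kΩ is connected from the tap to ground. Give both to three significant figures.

Open-circuit: V = 25.6 × 1.00/(5.02 + 1.00) = 4.25 V.
With the load, Rb becomes Rb‖R_L = 0.8447 kΩ, so V = 25.6 × 0.8447/5.865 = 3.69 V.

Unloaded: 4.25 V; loaded: 3.69 V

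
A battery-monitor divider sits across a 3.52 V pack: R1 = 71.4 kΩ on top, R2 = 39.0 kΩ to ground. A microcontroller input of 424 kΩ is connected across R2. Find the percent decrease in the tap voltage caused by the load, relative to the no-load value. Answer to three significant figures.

5.61 %

The divider's output (Thévenin) resistance is R1‖R2 = 25.22 kΩ.
Fractional drop under load = R_th/(R_th + R_L) = 25.22 / (25.22 + 424) = 0.05615.
So the output falls by 5.61 %.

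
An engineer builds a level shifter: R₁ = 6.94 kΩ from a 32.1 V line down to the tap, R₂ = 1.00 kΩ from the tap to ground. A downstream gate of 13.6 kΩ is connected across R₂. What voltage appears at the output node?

V_out ≈ 3.80 V

The load sits in parallel with R₂: R₂‖R_L = (1.00 × 13.6) / (1.00 + 13.6) = 0.9315 kΩ.
V_out = 32.1 × 0.9315 / (6.94 + 0.9315) = 32.1 × 0.9315/7.872 = 3.80 V.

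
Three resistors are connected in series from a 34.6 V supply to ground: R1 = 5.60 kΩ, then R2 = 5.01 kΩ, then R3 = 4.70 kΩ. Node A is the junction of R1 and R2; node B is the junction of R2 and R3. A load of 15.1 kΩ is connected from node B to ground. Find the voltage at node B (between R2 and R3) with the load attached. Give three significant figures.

V ≈ 8.74 V

At node B, R3 is in parallel with the load: R3‖R_L = 3.584 kΩ.
Below node A the resistance is R2 + (R3‖R_L) = 8.594 kΩ, so V_A = 34.6 × 8.594/14.19 = 20.95 V.
Then V_B = V_A × (R3‖R_L)/(R2 + R3‖R_L) = 20.95 × 3.584/8.594 = 8.74 V.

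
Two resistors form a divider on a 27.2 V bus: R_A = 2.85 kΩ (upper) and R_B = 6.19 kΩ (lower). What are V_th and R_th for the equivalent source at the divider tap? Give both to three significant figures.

V_th = 18.6 V, R_th = 1.95 kΩ

V_th is the open-circuit tap voltage: 27.2 × 6.19/(2.85 + 6.19) = 18.6 V.
With the supply zeroed, R_A and R_B appear in parallel from the tap: R_th = R_A‖R_B = (2.85 × 6.19)/9.040 = 1.95 kΩ.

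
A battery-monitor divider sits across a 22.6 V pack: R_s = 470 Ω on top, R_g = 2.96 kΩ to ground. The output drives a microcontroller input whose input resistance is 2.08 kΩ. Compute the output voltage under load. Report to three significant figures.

V_out ≈ 16.3 V

The load sits in parallel with R_g: R_g‖R_L = (2960 × 2080) / (2960 + 2080) = 1222 Ω.
V_out = 22.6 × 1222 / (470 + 1222) = 22.6 × 1222/1692 = 16.3 V.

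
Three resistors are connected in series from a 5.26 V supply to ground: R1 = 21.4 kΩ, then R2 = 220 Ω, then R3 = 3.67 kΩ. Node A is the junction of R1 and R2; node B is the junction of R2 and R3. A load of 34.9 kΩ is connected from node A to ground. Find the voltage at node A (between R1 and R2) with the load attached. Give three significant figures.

V ≈ 0.739 V

Below node A the series string R2+R3 = 3890 Ω sits in parallel with the 34900 Ω load: 3500 Ω.
V_A = 5.26 × 3500/(21400 + 3500) = 0.739 V.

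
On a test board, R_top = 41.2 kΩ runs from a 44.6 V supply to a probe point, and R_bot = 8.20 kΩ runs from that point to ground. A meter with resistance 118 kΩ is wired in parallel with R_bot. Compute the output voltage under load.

The load sits in parallel with R_bot: R_bot‖R_L = (8.20 × 118) / (8.20 + 118) = 7.667 kΩ.
V_out = 44.6 × 7.667 / (41.2 + 7.667) = 44.6 × 7.667/48.87 = 7.00 V.

V_out ≈ 7.00 V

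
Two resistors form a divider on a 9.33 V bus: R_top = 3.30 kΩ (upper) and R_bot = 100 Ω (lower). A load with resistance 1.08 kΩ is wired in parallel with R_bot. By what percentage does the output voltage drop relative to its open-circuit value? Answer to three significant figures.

8.25 %

Unloaded V = 9.33 × 100/3400 = 0.27441 V.
Loaded: R_bot‖R_L = 91.53 Ω, giving V = 9.33 × 91.53/3392 = 0.25178 V.
Drop = (0.27441 − 0.25178) / 0.27441 = 8.25 %.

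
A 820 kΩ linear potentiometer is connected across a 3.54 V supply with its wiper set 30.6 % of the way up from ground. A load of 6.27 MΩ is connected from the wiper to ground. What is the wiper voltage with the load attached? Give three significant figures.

The wiper splits the pot into (1−α)R = 569.1 kΩ above and αR = 250.9 kΩ below.
Lower section ‖ load = 241.3 kΩ.
V_wiper = 3.54 × 241.3/(569.1 + 241.3) = 1.05 V.

V ≈ 1.05 V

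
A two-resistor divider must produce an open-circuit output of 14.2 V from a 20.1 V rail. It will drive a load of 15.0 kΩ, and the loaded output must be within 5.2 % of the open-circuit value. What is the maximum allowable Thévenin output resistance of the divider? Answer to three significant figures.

R_th ≤ 823 Ω

Loading drop = R_th/(R_th + R_L) ≤ 0.0520, so R_th ≤ R_L · ε/(1−ε) = 15.0 kΩ × 0.0520/0.9480 = 823 Ω.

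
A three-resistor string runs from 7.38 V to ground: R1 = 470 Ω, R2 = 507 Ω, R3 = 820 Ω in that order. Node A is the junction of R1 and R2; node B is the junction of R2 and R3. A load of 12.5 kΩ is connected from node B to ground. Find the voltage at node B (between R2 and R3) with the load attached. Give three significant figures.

V ≈ 3.25 V

At node B, R3 is in parallel with the load: R3‖R_L = 769.5 Ω.
Below node A the resistance is R2 + (R3‖R_L) = 1277 Ω, so V_A = 7.38 × 1277/1747 = 5.394 V.
Then V_B = V_A × (R3‖R_L)/(R2 + R3‖R_L) = 5.394 × 769.5/1277 = 3.25 V.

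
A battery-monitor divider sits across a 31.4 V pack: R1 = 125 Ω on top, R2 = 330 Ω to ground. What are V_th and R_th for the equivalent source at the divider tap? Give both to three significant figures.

V_th is the open-circuit tap voltage: 31.4 × 330/(125 + 330) = 22.8 V.
With the supply zeroed, R1 and R2 appear in parallel from the tap: R_th = R1‖R2 = (125 × 330)/455.0 = 90.7 Ω.

V_th = 22.8 V, R_th = 90.7 Ω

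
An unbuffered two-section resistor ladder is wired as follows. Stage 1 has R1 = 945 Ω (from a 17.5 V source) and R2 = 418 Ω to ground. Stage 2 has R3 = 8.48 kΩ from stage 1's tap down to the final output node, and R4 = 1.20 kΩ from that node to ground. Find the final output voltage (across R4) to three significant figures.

Stage 2 presents R3+R4 = 9680 Ω as a load on stage 1's tap.
Stage 1's lower leg becomes R2‖(R3+R4) = 400.7 Ω, so V_mid = 17.5 × 400.7/1346 = 5.211 V.
Stage 2 is itself unloaded: V_out = V_mid × R4/(R3+R4) = 5.211 × 1200/9680 = 0.646 V.

V_out ≈ 0.646 V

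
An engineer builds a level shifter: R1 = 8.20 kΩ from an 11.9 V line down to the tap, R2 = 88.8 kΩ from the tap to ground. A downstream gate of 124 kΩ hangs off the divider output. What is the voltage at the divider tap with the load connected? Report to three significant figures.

V_out ≈ 10.3 V

The load sits in parallel with R2: R2‖R_L = (88.8 × 124) / (88.8 + 124) = 51.74 kΩ.
V_out = 11.9 × 51.74 / (8.20 + 51.74) = 11.9 × 51.74/59.94 = 10.3 V.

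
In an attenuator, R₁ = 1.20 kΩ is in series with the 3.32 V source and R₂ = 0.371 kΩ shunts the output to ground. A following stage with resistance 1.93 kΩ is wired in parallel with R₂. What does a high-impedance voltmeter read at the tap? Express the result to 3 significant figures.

The load sits in parallel with R₂: R₂‖R_L = (371 × 1930) / (371 + 1930) = 311.2 Ω.
V_out = 3.32 × 311.2 / (1200 + 311.2) = 3.32 × 311.2/1511 = 0.684 V.

V_out ≈ 0.684 V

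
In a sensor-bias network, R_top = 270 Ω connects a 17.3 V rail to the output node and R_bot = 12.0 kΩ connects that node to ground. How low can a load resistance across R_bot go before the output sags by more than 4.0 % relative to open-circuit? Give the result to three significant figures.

Output resistance R_th = R_top‖R_bot = (270 × 12000)/12270 = 264.1 Ω.
The fractional drop is R_th/(R_th + R_L); requiring this ≤ 0.0400 gives R_L ≥ R_th(1/0.0400 − 1) = 264.1 × 24.00 = 6.34 kΩ.

R_L(min) ≈ 6.34 kΩ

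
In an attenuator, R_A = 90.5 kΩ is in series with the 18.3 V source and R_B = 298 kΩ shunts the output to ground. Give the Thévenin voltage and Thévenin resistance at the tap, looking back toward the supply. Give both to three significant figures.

V_th = 14.0 V, R_th = 69.4 kΩ

V_th is the open-circuit tap voltage: 18.3 × 298/(90.5 + 298) = 14.0 V.
With the supply zeroed, R_A and R_B appear in parallel from the tap: R_th = R_A‖R_B = (90.5 × 298)/388.5 = 69.4 kΩ.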